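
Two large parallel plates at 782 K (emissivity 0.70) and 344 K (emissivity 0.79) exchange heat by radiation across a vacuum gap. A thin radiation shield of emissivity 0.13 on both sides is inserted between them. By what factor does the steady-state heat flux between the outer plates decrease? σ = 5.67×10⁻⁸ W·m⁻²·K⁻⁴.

Without shield: q₀ = σΔ(T⁴)/(1/ε₁+1/ε₂−1) with denominator 1.694.
With shield the two gaps are in series; the resistances add: (1/ε₁+1/ε_s−1)+(1/ε_s+1/ε₂−1) = 8.121+7.958 = 16.08.
Heat-flux ratio q₀/q = 16.08/1.694.

factor ≈ 9.49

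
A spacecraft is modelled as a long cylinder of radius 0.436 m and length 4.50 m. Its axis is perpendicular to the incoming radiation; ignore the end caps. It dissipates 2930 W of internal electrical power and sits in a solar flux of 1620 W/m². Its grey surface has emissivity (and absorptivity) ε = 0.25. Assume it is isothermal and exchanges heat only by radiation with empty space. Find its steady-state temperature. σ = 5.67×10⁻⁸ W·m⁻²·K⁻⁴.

At steady state, absorbed solar power + internal power = radiated power.
Absorbed: α·S·A_cross = 0.25·1620·3.924 = 1589 W (cross-section 2rL).
Total input = 1589 + 2930 = 4519 W.
Radiated: εσ·A_surf·T⁴ with A_surf = 2πrL = 12.33 m².
T⁴ = 4519/(0.25·5.67×10⁻⁸·12.33) = 2.586×10¹⁰ K⁴.

T ≈ 401 K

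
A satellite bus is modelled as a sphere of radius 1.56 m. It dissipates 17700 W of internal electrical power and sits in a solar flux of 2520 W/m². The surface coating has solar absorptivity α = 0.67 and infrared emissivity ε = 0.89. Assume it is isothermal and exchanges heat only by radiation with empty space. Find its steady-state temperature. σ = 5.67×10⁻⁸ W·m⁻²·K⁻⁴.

At steady state, absorbed solar power + internal power = radiated power.
Absorbed: α·S·A_cross = 0.67·2520·7.645 = 12910 W (cross-section πr²).
Total input = 12910 + 17700 = 30610 W.
Radiated: εσ·A_surf·T⁴ with A_surf = 4πr² = 30.58 m².
T⁴ = 30610/(0.89·5.67×10⁻⁸·30.58) = 1.983×10¹⁰ K⁴.

T ≈ 375 K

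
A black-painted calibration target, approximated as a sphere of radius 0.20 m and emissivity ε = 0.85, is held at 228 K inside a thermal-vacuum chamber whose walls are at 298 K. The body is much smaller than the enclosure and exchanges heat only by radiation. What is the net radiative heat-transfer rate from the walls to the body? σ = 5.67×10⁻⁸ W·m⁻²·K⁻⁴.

For a small grey body in a large enclosure: P_net = εσA(T_body⁴ − T_wall⁴).
A = 4πr² = 0.5027 m²; T_body⁴ − T_wall⁴ = 2.702×10⁹ − 7.886×10⁹ = -5.184×10⁹ K⁴.
|P_net| = 0.85·5.67×10⁻⁸·0.5027·5.184×10⁹.

P_net ≈ 126 W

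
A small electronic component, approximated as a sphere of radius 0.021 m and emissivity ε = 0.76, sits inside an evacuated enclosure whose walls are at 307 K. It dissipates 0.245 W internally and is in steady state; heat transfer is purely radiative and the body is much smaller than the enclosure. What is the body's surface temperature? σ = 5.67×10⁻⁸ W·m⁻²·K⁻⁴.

For a small grey body in a large enclosure, net radiated power = εσA(T⁴ − T_w⁴).
Steady state: P = εσA(T⁴ − T_w⁴) with A = 4πr² = 0.005542 m².
T⁴ = P/(εσA) + T_w⁴ = 0.245/(0.76·5.67×10⁻⁸·0.005542) + (307)⁴
    = 1.026×10⁹ + 8.883×10⁹ = 9.909×10⁹ K⁴.

T ≈ 316 K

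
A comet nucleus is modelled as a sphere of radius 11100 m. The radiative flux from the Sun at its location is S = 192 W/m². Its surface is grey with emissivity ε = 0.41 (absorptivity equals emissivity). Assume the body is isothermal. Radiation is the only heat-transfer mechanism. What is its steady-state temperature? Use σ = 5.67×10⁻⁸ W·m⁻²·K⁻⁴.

At equilibrium, absorbed power = emitted power.
Absorbing cross-section = πr² = 3.871×10⁸ m²; emitting surface = 4πr² = 1.548×10⁹ m² (ratio 4).
εS·A_cross = εσ·A_surf·T⁴  ⇒  T⁴ = S/(4σ)   (ε cancels).
T⁴ = 192/(4·5.67×10⁻⁸) = 8.466×10⁸ K⁴.
T = (8.466×10⁸)^(1/4).

T ≈ 171 K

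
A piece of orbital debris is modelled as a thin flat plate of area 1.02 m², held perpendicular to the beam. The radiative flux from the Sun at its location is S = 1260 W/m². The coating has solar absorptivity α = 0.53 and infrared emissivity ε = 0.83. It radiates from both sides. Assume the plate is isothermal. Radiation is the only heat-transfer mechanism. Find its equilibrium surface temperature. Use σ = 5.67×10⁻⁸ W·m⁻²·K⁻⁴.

At equilibrium, absorbed power = emitted power.
Absorbing cross-section = A = 1.020 m²; emitting surface = 2A = 2.040 m² (ratio 2).
αS·A_cross = εσ·A_surf·T⁴  ⇒  T⁴ = αS/(ε·2σ).
T⁴ = 0.530·1260/(0.83·2·5.67×10⁻⁸) = 7.095×10⁹ K⁴.
T = (7.095×10⁹)^(1/4).

T ≈ 290 K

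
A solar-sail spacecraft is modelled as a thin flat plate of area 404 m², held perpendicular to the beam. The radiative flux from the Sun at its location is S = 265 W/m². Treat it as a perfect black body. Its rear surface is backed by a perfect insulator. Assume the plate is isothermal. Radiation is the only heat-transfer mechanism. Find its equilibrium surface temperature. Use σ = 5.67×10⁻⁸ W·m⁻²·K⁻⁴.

At equilibrium, absorbed power = emitted power.
Absorbing cross-section = A = 404.0 m²; emitting surface = A = 404.0 m² (ratio 1).
S·A_cross = εσ·A_surf·T⁴  ⇒  T⁴ = S/(1σ).
T⁴ = 1.00·265/(1·5.67×10⁻⁸) = 4.674×10⁹ K⁴.
T = (4.674×10⁹)^(1/4).

T ≈ 261 K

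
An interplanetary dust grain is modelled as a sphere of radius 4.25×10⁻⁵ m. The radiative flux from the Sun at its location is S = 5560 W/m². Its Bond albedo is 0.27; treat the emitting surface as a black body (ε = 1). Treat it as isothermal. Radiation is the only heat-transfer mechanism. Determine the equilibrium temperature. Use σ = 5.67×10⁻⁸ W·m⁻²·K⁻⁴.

T ≈ 366 K

At equilibrium, absorbed power = emitted power.
Absorbing cross-section = πr² = 5.675×10⁻⁹ m²; emitting surface = 4πr² = 2.270×10⁻⁸ m² (ratio 4).
(1−a)S·A_cross = εσ·A_surf·T⁴  ⇒  T⁴ = (1−a)S/(4σ).
T⁴ = 0.730·5560/(4·5.67×10⁻⁸) = 1.790×10¹⁰ K⁴.
T = (1.790×10¹⁰)^(1/4).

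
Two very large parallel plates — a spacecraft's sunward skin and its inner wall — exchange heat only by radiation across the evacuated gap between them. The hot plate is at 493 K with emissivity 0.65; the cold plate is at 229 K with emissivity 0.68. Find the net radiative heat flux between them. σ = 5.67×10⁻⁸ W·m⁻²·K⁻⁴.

q ≈ 1590 W/m²

For two infinite grey parallel plates, q = σ(T₁⁴ − T₂⁴)/(1/ε₁ + 1/ε₂ − 1).
T₁⁴ − T₂⁴ = 5.907×10¹⁰ − 2.750×10⁹ = 5.632×10¹⁰ K⁴.
1/ε₁ + 1/ε₂ − 1 = 1.538 + 1.471 − 1 = 2.009.
q = 5.67×10⁻⁸ × 5.632×10¹⁰ / 2.009.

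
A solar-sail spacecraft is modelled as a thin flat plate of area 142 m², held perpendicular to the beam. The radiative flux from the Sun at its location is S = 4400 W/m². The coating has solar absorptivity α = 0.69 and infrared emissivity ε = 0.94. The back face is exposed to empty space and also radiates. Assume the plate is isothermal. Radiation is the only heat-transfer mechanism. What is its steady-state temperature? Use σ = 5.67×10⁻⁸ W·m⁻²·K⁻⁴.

At equilibrium, absorbed power = emitted power.
Absorbing cross-section = A = 142.0 m²; emitting surface = 2A = 284.0 m² (ratio 2).
αS·A_cross = εσ·A_surf·T⁴  ⇒  T⁴ = αS/(ε·2σ).
T⁴ = 0.690·4400/(0.94·2·5.67×10⁻⁸) = 2.848×10¹⁰ K⁴.
T = (2.848×10¹⁰)^(1/4).

T ≈ 411 K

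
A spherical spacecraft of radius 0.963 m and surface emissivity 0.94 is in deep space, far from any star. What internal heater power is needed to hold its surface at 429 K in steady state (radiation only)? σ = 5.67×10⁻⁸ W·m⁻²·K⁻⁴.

P = εσ·4πr²·T⁴.
4πr² = 11.65 m²; T⁴ = 3.387×10¹⁰ K⁴.
P = 0.94·5.67×10⁻⁸·11.65·3.387×10¹⁰.

P ≈ 21000 W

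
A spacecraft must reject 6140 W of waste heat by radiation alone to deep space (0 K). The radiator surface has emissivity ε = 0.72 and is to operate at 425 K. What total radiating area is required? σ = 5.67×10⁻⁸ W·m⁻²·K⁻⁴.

P = εσA T⁴ ⇒ A = P/(εσT⁴).
T⁴ = 3.263×10¹⁰ K⁴.
A = 6140/(0.72 × 5.67×10⁻⁸ × 3.263×10¹⁰).

A ≈ 4.61 m²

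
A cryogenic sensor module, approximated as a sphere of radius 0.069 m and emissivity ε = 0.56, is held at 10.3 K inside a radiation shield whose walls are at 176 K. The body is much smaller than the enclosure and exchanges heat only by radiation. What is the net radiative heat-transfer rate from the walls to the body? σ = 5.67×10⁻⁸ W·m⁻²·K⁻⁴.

P_net ≈ 1.82 W

For a small grey body in a large enclosure: P_net = εσA(T_body⁴ − T_wall⁴).
A = 4πr² = 0.05983 m²; T_body⁴ − T_wall⁴ = 11260 − 9.595×10⁸ = -9.595×10⁸ K⁴.
|P_net| = 0.56·5.67×10⁻⁸·0.05983·9.595×10⁸.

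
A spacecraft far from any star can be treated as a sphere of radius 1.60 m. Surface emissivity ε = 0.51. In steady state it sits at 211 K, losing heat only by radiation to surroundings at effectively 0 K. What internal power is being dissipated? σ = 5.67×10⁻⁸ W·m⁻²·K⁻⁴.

P ≈ 1840 W

Steady state: P = εσA T⁴.
A = 4πr² = 32.17 m²; T⁴ = (211)⁴ = 1.982×10⁹ K⁴.
P = 0.51 × 5.67×10⁻⁸ × 32.17 × 1.982×10⁹.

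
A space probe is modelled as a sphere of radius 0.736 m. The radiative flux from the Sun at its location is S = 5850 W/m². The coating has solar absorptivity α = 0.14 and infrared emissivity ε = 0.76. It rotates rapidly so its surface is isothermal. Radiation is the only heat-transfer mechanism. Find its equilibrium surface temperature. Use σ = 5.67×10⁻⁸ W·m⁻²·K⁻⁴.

T ≈ 263 K

At equilibrium, absorbed power = emitted power.
Absorbing cross-section = πr² = 1.702 m²; emitting surface = 4πr² = 6.807 m² (ratio 4).
αS·A_cross = εσ·A_surf·T⁴  ⇒  T⁴ = αS/(ε·4σ).
T⁴ = 0.140·5850/(0.76·4·5.67×10⁻⁸) = 4.751×10⁹ K⁴.
T = (4.751×10⁹)^(1/4).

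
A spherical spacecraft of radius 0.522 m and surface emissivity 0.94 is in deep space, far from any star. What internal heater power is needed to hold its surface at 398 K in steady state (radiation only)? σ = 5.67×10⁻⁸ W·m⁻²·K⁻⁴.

P ≈ 4580 W

P = εσ·4πr²·T⁴.
4πr² = 3.424 m²; T⁴ = 2.509×10¹⁰ K⁴.
P = 0.94·5.67×10⁻⁸·3.424·2.509×10¹⁰.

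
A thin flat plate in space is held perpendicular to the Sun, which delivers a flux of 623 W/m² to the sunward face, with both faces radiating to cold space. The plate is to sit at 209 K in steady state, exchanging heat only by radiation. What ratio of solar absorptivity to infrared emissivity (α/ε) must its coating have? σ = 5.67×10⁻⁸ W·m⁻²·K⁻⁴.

α/ε ≈ 0.347

Balance: αS·A = εσ·2A·T⁴ ⇒ α/ε = 2σT⁴/S.
α/ε = 2·5.67×10⁻⁸·(209)⁴/623 = 2·5.67×10⁻⁸·1.908×10⁹/623.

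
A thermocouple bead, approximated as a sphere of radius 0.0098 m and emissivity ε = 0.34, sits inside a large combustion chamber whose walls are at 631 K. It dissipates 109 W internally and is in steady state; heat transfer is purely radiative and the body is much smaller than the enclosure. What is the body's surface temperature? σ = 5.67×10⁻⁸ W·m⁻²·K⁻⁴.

T ≈ 1480 K

For a small grey body in a large enclosure, net radiated power = εσA(T⁴ − T_w⁴).
Steady state: P = εσA(T⁴ − T_w⁴) with A = 4πr² = 0.001207 m².
T⁴ = P/(εσA) + T_w⁴ = 109/(0.34·5.67×10⁻⁸·0.001207) + (631)⁴
    = 4.685×10¹² + 1.585×10¹¹ = 4.843×10¹² K⁴.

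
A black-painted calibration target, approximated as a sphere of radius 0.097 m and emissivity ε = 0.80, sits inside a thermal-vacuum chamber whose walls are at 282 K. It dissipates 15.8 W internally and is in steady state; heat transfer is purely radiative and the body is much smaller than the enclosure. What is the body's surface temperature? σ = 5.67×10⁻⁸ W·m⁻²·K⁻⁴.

T ≈ 310 K

For a small grey body in a large enclosure, net radiated power = εσA(T⁴ − T_w⁴).
Steady state: P = εσA(T⁴ − T_w⁴) with A = 4πr² = 0.1182 m².
T⁴ = P/(εσA) + T_w⁴ = 15.8/(0.80·5.67×10⁻⁸·0.1182) + (282)⁴
    = 2.946×10⁹ + 6.324×10⁹ = 9.270×10⁹ K⁴.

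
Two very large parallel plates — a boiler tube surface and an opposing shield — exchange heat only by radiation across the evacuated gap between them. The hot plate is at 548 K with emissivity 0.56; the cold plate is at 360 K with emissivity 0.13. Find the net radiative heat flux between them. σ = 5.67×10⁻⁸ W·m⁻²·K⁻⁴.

q ≈ 491 W/m²

For two infinite grey parallel plates, q = σ(T₁⁴ − T₂⁴)/(1/ε₁ + 1/ε₂ − 1).
T₁⁴ − T₂⁴ = 9.018×10¹⁰ − 1.680×10¹⁰ = 7.339×10¹⁰ K⁴.
1/ε₁ + 1/ε₂ − 1 = 1.786 + 7.692 − 1 = 8.478.
q = 5.67×10⁻⁸ × 7.339×10¹⁰ / 8.478.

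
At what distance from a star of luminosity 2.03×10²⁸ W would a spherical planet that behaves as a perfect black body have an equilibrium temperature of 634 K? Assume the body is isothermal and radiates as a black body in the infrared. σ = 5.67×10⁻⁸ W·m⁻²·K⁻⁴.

For an isothermal black-emitting sphere, (1−a)S·πr² = σ·4πr²·T⁴ ⇒ S = 4σT⁴/(1−a).
S = 4·5.67×10⁻⁸·(634)⁴/1.00 = 36640 W/m².
Flux falls as S = L/(4πd²), so d = √(L/(4πS)) = √(2.03×10²⁸/(4π·36640)).

d ≈ 2.10×10¹¹ m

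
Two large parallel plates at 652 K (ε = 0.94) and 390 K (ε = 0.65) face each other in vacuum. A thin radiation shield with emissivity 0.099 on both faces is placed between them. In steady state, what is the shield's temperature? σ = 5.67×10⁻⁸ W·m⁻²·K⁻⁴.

T_s ≈ 568 K

In steady state the net flux on the hot side equals that on the cold side.
σ(T₁⁴−T_s⁴)/D₁ = σ(T_s⁴−T₂⁴)/D₂, with D₁ = 1/ε₁+1/ε_s−1 = 10.16, D₂ = 1/ε_s+1/ε₂−1 = 10.64.
Solve for T_s⁴: T_s⁴ = (D₂·T₁⁴ + D₁·T₂⁴)/(D₁+D₂) = 1.037×10¹¹ K⁴.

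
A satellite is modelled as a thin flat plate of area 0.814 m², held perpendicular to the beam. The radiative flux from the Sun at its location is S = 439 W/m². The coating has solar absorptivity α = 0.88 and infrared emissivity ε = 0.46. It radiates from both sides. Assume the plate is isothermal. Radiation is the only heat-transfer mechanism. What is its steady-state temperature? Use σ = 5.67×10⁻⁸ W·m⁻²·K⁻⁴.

T ≈ 293 K

At equilibrium, absorbed power = emitted power.
Absorbing cross-section = A = 0.8140 m²; emitting surface = 2A = 1.628 m² (ratio 2).
αS·A_cross = εσ·A_surf·T⁴  ⇒  T⁴ = αS/(ε·2σ).
T⁴ = 0.880·439/(0.46·2·5.67×10⁻⁸) = 7.406×10⁹ K⁴.
T = (7.406×10⁹)^(1/4).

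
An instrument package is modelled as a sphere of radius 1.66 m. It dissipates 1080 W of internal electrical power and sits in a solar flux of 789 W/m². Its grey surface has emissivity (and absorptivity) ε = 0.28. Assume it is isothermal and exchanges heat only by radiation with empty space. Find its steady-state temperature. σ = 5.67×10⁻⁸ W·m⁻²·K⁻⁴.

At steady state, absorbed solar power + internal power = radiated power.
Absorbed: α·S·A_cross = 0.28·789·8.657 = 1912 W (cross-section πr²).
Total input = 1912 + 1080 = 2992 W.
Radiated: εσ·A_surf·T⁴ with A_surf = 4πr² = 34.63 m².
T⁴ = 2992/(0.28·5.67×10⁻⁸·34.63) = 5.443×10⁹ K⁴.

T ≈ 272 K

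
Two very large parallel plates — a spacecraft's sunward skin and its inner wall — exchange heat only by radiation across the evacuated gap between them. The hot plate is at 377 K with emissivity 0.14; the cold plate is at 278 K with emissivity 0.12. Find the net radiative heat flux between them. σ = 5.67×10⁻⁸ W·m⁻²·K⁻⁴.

q ≈ 55.7 W/m²

For two infinite grey parallel plates, q = σ(T₁⁴ − T₂⁴)/(1/ε₁ + 1/ε₂ − 1).
T₁⁴ − T₂⁴ = 2.020×10¹⁰ − 5.973×10⁹ = 1.423×10¹⁰ K⁴.
1/ε₁ + 1/ε₂ − 1 = 7.143 + 8.333 − 1 = 14.48.
q = 5.67×10⁻⁸ × 1.423×10¹⁰ / 14.48.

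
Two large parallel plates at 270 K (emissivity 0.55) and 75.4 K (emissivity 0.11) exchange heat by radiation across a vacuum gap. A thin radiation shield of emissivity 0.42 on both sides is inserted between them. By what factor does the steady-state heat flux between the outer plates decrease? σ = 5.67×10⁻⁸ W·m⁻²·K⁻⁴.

Without shield: q₀ = σΔ(T⁴)/(1/ε₁+1/ε₂−1) with denominator 9.909.
With shield the two gaps are in series; the resistances add: (1/ε₁+1/ε_s−1)+(1/ε_s+1/ε₂−1) = 3.199+10.47 = 13.67.
Heat-flux ratio q₀/q = 13.67/9.909.

factor ≈ 1.38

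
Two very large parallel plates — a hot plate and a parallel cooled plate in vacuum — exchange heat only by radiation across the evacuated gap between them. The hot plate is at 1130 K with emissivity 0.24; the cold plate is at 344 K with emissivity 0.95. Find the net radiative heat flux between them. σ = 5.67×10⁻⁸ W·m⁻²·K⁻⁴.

For two infinite grey parallel plates, q = σ(T₁⁴ − T₂⁴)/(1/ε₁ + 1/ε₂ − 1).
T₁⁴ − T₂⁴ = 1.630×10¹² − 1.400×10¹⁰ = 1.616×10¹² K⁴.
1/ε₁ + 1/ε₂ − 1 = 4.167 + 1.053 − 1 = 4.219.
q = 5.67×10⁻⁸ × 1.616×10¹² / 4.219.

q ≈ 21700 W/m²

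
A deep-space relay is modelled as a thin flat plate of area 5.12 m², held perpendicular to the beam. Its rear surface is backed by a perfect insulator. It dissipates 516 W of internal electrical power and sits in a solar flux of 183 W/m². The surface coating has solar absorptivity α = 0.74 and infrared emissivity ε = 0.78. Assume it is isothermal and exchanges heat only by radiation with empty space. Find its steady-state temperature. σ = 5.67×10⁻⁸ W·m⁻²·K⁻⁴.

At steady state, absorbed solar power + internal power = radiated power.
Absorbed: α·S·A_cross = 0.74·183·5.120 = 693.4 W (cross-section A).
Total input = 693.4 + 516 = 1209 W.
Radiated: εσ·A_surf·T⁴ with A_surf = A = 5.120 m².
T⁴ = 1209/(0.78·5.67×10⁻⁸·5.120) = 5.341×10⁹ K⁴.

T ≈ 270 K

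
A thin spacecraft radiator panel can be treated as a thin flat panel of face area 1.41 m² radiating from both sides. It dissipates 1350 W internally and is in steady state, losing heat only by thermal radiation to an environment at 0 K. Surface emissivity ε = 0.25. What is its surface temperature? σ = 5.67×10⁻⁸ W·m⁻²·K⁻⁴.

T ≈ 429 K

Steady state: internal power = radiated power, P = εσA T⁴.
Radiating area A = 2·1.41 = 2.820 m².
T⁴ = P/(εσA) = 1350/(0.25·5.67×10⁻⁸·2.820) = 3.377×10¹⁰ K⁴.
T = (3.377×10¹⁰)^(1/4).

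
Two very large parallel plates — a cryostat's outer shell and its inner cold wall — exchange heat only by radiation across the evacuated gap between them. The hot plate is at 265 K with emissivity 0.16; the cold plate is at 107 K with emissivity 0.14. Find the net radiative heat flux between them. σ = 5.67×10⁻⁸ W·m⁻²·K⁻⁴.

q ≈ 22.0 W/m²

For two infinite grey parallel plates, q = σ(T₁⁴ − T₂⁴)/(1/ε₁ + 1/ε₂ − 1).
T₁⁴ − T₂⁴ = 4.932×10⁹ − 1.311×10⁸ = 4.800×10⁹ K⁴.
1/ε₁ + 1/ε₂ − 1 = 6.250 + 7.143 − 1 = 12.39.
q = 5.67×10⁻⁸ × 4.800×10⁹ / 12.39.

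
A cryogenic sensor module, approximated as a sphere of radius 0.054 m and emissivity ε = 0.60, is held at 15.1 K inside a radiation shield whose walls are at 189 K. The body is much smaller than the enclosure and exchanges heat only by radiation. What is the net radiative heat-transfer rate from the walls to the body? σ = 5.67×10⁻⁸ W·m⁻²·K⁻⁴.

P_net ≈ 1.59 W

For a small grey body in a large enclosure: P_net = εσA(T_body⁴ − T_wall⁴).
A = 4πr² = 0.03664 m²; T_body⁴ − T_wall⁴ = 51990 − 1.276×10⁹ = -1.276×10⁹ K⁴.
|P_net| = 0.60·5.67×10⁻⁸·0.03664·1.276×10⁹.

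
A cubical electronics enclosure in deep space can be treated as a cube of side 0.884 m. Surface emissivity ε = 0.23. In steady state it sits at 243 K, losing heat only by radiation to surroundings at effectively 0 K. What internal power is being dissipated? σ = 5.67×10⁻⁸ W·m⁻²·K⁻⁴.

Steady state: P = εσA T⁴.
A = 6L² = 4.689 m²; T⁴ = (243)⁴ = 3.487×10⁹ K⁴.
P = 0.23 × 5.67×10⁻⁸ × 4.689 × 3.487×10⁹.

P ≈ 213 W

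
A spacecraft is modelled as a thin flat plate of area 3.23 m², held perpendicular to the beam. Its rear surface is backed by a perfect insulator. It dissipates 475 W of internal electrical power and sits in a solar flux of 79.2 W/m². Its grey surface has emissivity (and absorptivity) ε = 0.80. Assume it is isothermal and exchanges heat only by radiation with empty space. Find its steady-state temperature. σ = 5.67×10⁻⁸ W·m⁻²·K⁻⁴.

At steady state, absorbed solar power + internal power = radiated power.
Absorbed: α·S·A_cross = 0.80·79.2·3.230 = 204.7 W (cross-section A).
Total input = 204.7 + 475 = 679.7 W.
Radiated: εσ·A_surf·T⁴ with A_surf = A = 3.230 m².
T⁴ = 679.7/(0.80·5.67×10⁻⁸·3.230) = 4.639×10⁹ K⁴.

T ≈ 261 K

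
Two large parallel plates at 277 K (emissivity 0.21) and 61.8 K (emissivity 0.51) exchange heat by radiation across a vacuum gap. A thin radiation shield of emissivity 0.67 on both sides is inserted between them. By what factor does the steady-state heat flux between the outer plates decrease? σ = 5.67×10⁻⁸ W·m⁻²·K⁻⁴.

Without shield: q₀ = σΔ(T⁴)/(1/ε₁+1/ε₂−1) with denominator 5.723.
With shield the two gaps are in series; the resistances add: (1/ε₁+1/ε_s−1)+(1/ε_s+1/ε₂−1) = 5.254+2.453 = 7.708.
Heat-flux ratio q₀/q = 7.708/5.723.

factor ≈ 1.35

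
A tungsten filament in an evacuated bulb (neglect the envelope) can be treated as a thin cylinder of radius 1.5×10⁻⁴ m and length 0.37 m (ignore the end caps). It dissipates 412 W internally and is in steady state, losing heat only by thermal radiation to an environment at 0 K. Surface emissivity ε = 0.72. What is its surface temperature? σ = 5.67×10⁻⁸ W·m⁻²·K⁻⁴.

Steady state: internal power = radiated power, P = εσA T⁴.
Radiating area A = 2πrL = 3.487×10⁻⁴ m².
T⁴ = P/(εσA) = 412/(0.72·5.67×10⁻⁸·3.487×10⁻⁴) = 2.894×10¹³ K⁴.
T = (2.894×10¹³)^(1/4).

T ≈ 2320 K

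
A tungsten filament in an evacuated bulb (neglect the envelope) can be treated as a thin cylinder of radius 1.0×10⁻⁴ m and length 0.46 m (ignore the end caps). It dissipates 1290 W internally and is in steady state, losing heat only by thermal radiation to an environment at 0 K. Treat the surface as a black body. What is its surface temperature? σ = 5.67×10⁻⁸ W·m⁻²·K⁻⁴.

T ≈ 2980 K

Steady state: internal power = radiated power, P = εσA T⁴.
Radiating area A = 2πrL = 2.890×10⁻⁴ m².
T⁴ = P/(εσA) = 1290/(1.0·5.67×10⁻⁸·2.890×10⁻⁴) = 7.872×10¹³ K⁴.
T = (7.872×10¹³)^(1/4).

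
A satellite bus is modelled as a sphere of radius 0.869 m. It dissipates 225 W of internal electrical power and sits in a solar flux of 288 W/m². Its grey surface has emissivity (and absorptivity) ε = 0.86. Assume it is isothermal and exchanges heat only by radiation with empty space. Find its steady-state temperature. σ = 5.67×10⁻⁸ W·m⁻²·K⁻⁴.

T ≈ 205 K

At steady state, absorbed solar power + internal power = radiated power.
Absorbed: α·S·A_cross = 0.86·288·2.372 = 587.6 W (cross-section πr²).
Total input = 587.6 + 225 = 812.6 W.
Radiated: εσ·A_surf·T⁴ with A_surf = 4πr² = 9.490 m².
T⁴ = 812.6/(0.86·5.67×10⁻⁸·9.490) = 1.756×10⁹ K⁴.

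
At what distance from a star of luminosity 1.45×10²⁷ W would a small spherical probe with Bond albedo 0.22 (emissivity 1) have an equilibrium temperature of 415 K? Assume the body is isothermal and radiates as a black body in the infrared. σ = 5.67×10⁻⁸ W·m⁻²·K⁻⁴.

For an isothermal black-emitting sphere, (1−a)S·πr² = σ·4πr²·T⁴ ⇒ S = 4σT⁴/(1−a).
S = 4·5.67×10⁻⁸·(415)⁴/0.780 = 8625 W/m².
Flux falls as S = L/(4πd²), so d = √(L/(4πS)) = √(1.45×10²⁷/(4π·8625)).

d ≈ 1.16×10¹¹ m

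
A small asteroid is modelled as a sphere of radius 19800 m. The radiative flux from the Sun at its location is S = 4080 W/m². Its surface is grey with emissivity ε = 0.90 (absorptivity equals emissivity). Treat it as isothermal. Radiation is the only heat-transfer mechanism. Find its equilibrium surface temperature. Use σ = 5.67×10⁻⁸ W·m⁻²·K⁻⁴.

At equilibrium, absorbed power = emitted power.
Absorbing cross-section = πr² = 1.232×10⁹ m²; emitting surface = 4πr² = 4.927×10⁹ m² (ratio 4).
εS·A_cross = εσ·A_surf·T⁴  ⇒  T⁴ = S/(4σ)   (ε cancels).
T⁴ = 4080/(4·5.67×10⁻⁸) = 1.799×10¹⁰ K⁴.
T = (1.799×10¹⁰)^(1/4).

T ≈ 366 K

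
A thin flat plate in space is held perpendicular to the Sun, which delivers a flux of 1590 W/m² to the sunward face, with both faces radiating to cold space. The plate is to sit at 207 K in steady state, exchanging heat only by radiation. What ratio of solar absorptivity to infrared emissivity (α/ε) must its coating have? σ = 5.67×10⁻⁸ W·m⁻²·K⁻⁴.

α/ε ≈ 0.131

Balance: αS·A = εσ·2A·T⁴ ⇒ α/ε = 2σT⁴/S.
α/ε = 2·5.67×10⁻⁸·(207)⁴/1590 = 2·5.67×10⁻⁸·1.836×10⁹/1590.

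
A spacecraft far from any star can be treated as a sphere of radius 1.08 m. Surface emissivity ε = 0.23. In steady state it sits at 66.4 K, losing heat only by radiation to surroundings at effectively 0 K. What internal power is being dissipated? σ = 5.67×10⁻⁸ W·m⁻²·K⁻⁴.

Steady state: P = εσA T⁴.
A = 4πr² = 14.66 m²; T⁴ = (66.4)⁴ = 1.944×10⁷ K⁴.
P = 0.23 × 5.67×10⁻⁸ × 14.66 × 1.944×10⁷.

P ≈ 3.72 W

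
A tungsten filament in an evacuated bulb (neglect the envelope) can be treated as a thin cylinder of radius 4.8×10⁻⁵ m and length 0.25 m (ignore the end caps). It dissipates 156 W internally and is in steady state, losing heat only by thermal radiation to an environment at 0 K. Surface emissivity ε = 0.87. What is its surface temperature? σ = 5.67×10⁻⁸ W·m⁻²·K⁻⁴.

T ≈ 2540 K

Steady state: internal power = radiated power, P = εσA T⁴.
Radiating area A = 2πrL = 7.540×10⁻⁵ m².
T⁴ = P/(εσA) = 156/(0.87·5.67×10⁻⁸·7.540×10⁻⁵) = 4.194×10¹³ K⁴.
T = (4.194×10¹³)^(1/4).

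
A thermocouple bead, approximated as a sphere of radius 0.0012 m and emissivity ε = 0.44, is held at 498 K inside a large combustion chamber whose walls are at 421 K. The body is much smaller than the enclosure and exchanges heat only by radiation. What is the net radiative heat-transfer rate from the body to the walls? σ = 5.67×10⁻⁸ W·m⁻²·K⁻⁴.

P_net ≈ 0.0136 W

For a small grey body in a large enclosure: P_net = εσA(T_body⁴ − T_wall⁴).
A = 4πr² = 1.810×10⁻⁵ m²; T_body⁴ − T_wall⁴ = 6.151×10¹⁰ − 3.141×10¹⁰ = 3.009×10¹⁰ K⁴.
|P_net| = 0.44·5.67×10⁻⁸·1.810×10⁻⁵·3.009×10¹⁰.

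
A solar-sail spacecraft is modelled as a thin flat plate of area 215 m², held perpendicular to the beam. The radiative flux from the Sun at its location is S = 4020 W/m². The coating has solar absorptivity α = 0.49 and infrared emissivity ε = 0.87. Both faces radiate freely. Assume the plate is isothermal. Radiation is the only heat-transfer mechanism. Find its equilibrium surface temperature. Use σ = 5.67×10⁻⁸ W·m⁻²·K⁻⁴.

T ≈ 376 K

At equilibrium, absorbed power = emitted power.
Absorbing cross-section = A = 215.0 m²; emitting surface = 2A = 430.0 m² (ratio 2).
αS·A_cross = εσ·A_surf·T⁴  ⇒  T⁴ = αS/(ε·2σ).
T⁴ = 0.490·4020/(0.87·2·5.67×10⁻⁸) = 1.997×10¹⁰ K⁴.
T = (1.997×10¹⁰)^(1/4).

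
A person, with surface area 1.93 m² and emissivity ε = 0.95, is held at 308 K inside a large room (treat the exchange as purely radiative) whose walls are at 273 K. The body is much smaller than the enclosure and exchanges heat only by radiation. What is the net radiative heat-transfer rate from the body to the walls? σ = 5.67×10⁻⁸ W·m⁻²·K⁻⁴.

For a small grey body in a large enclosure: P_net = εσA(T_body⁴ − T_wall⁴).
A = 1.93 m²; T_body⁴ − T_wall⁴ = 8.999×10⁹ − 5.555×10⁹ = 3.445×10⁹ K⁴.
|P_net| = 0.95·5.67×10⁻⁸·1.930·3.445×10⁹.

P_net ≈ 358 W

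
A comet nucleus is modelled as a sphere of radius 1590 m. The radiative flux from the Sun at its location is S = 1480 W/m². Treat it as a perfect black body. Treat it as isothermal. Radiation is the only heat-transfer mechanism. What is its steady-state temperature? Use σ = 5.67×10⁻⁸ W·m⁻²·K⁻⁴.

T ≈ 284 K

At equilibrium, absorbed power = emitted power.
Absorbing cross-section = πr² = 7.942×10⁶ m²; emitting surface = 4πr² = 3.177×10⁷ m² (ratio 4).
S·A_cross = εσ·A_surf·T⁴  ⇒  T⁴ = S/(4σ).
T⁴ = 1.00·1480/(4·5.67×10⁻⁸) = 6.526×10⁹ K⁴.
T = (6.526×10⁹)^(1/4).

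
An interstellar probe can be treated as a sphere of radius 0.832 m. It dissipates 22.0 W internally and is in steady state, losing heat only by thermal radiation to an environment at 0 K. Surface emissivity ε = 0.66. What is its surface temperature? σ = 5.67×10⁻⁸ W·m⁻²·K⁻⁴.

Steady state: internal power = radiated power, P = εσA T⁴.
Radiating area A = 4πr² = 8.699 m².
T⁴ = P/(εσA) = 22.0/(0.66·5.67×10⁻⁸·8.699) = 6.758×10⁷ K⁴.
T = (6.758×10⁷)^(1/4).

T ≈ 90.7 K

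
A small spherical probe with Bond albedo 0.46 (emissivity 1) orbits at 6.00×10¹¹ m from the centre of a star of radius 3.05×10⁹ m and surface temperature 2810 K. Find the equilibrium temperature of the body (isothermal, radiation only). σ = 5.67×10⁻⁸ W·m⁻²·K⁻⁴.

T ≈ 121 K

The star's surface emits σT_*⁴; at distance d the flux is S = σT_*⁴(R_*/d)².
S = 5.67×10⁻⁸·(2810)⁴·(3.05×10⁹/6.00×10¹¹)² = 91.35 W/m².
For an isothermal sphere T⁴ = (1−a)S/(4σ) = 2.175×10⁸ K⁴.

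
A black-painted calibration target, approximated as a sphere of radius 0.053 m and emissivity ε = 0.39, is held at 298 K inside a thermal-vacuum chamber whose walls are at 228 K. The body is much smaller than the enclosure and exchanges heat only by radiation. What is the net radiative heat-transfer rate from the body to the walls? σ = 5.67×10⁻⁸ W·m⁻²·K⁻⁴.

P_net ≈ 4.05 W

For a small grey body in a large enclosure: P_net = εσA(T_body⁴ − T_wall⁴).
A = 4πr² = 0.03530 m²; T_body⁴ − T_wall⁴ = 7.886×10⁹ − 2.702×10⁹ = 5.184×10⁹ K⁴.
|P_net| = 0.39·5.67×10⁻⁸·0.03530·5.184×10⁹.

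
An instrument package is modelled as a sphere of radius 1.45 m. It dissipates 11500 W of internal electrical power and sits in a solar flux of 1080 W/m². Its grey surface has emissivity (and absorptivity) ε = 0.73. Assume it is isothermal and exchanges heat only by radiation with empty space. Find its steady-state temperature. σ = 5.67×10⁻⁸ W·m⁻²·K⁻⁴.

At steady state, absorbed solar power + internal power = radiated power.
Absorbed: α·S·A_cross = 0.73·1080·6.605 = 5208 W (cross-section πr²).
Total input = 5208 + 11500 = 16710 W.
Radiated: εσ·A_surf·T⁴ with A_surf = 4πr² = 26.42 m².
T⁴ = 16710/(0.73·5.67×10⁻⁸·26.42) = 1.528×10¹⁰ K⁴.

T ≈ 352 K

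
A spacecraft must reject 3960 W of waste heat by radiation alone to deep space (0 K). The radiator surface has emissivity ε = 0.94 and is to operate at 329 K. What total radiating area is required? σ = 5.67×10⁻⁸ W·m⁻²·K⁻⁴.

A ≈ 6.34 m²

P = εσA T⁴ ⇒ A = P/(εσT⁴).
T⁴ = 1.172×10¹⁰ K⁴.
A = 3960/(0.94 × 5.67×10⁻⁸ × 1.172×10¹⁰).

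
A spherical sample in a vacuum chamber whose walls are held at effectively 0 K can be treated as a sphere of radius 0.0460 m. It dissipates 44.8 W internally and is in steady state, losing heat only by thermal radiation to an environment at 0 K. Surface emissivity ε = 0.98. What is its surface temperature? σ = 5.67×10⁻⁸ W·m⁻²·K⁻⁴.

Steady state: internal power = radiated power, P = εσA T⁴.
Radiating area A = 4πr² = 0.02659 m².
T⁴ = P/(εσA) = 44.8/(0.98·5.67×10⁻⁸·0.02659) = 3.032×10¹⁰ K⁴.
T = (3.032×10¹⁰)^(1/4).

T ≈ 417 K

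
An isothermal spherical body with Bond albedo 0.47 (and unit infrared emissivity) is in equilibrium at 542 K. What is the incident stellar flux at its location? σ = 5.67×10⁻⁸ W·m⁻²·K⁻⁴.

S ≈ 36900 W/m²

(1−a)S·πr² = σ·4πr²·T⁴ ⇒ S = 4σT⁴/(1−a).
S = 4·5.67×10⁻⁸·8.630×10¹⁰/0.530.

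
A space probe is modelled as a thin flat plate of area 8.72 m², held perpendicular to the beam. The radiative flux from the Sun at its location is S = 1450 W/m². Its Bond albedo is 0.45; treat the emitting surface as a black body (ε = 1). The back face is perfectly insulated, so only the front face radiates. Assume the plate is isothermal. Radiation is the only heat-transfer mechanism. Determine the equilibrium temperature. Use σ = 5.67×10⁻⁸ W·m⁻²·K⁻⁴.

At equilibrium, absorbed power = emitted power.
Absorbing cross-section = A = 8.720 m²; emitting surface = A = 8.720 m² (ratio 1).
(1−a)S·A_cross = εσ·A_surf·T⁴  ⇒  T⁴ = (1−a)S/(1σ).
T⁴ = 0.550·1450/(1·5.67×10⁻⁸) = 1.407×10¹⁰ K⁴.
T = (1.407×10¹⁰)^(1/4).

T ≈ 344 K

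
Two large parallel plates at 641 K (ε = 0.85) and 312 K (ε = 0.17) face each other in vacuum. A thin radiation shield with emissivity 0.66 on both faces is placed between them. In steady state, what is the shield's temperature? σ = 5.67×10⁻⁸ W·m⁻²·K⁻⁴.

T_s ≈ 607 K

In steady state the net flux on the hot side equals that on the cold side.
σ(T₁⁴−T_s⁴)/D₁ = σ(T_s⁴−T₂⁴)/D₂, with D₁ = 1/ε₁+1/ε_s−1 = 1.692, D₂ = 1/ε_s+1/ε₂−1 = 6.398.
Solve for T_s⁴: T_s⁴ = (D₂·T₁⁴ + D₁·T₂⁴)/(D₁+D₂) = 1.355×10¹¹ K⁴.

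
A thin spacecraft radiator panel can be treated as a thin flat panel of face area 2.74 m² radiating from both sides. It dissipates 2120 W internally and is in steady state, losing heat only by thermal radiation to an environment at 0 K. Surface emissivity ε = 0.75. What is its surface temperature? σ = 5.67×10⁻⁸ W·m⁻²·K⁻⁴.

T ≈ 309 K

Steady state: internal power = radiated power, P = εσA T⁴.
Radiating area A = 2·2.74 = 5.480 m².
T⁴ = P/(εσA) = 2120/(0.75·5.67×10⁻⁸·5.480) = 9.097×10⁹ K⁴.
T = (9.097×10⁹)^(1/4).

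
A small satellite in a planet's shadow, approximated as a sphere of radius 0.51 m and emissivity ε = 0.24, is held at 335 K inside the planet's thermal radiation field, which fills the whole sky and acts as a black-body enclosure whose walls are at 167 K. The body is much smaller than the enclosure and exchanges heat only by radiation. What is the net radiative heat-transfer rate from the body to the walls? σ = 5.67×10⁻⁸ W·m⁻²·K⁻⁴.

For a small grey body in a large enclosure: P_net = εσA(T_body⁴ − T_wall⁴).
A = 4πr² = 3.269 m²; T_body⁴ − T_wall⁴ = 1.259×10¹⁰ − 7.778×10⁸ = 1.182×10¹⁰ K⁴.
|P_net| = 0.24·5.67×10⁻⁸·3.269·1.182×10¹⁰.

P_net ≈ 526 W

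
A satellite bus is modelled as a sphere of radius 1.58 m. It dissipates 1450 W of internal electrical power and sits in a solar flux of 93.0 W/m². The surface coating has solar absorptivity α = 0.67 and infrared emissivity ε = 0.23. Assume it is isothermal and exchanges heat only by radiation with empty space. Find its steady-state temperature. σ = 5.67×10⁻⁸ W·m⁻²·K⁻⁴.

At steady state, absorbed solar power + internal power = radiated power.
Absorbed: α·S·A_cross = 0.67·93.0·7.843 = 488.7 W (cross-section πr²).
Total input = 488.7 + 1450 = 1939 W.
Radiated: εσ·A_surf·T⁴ with A_surf = 4πr² = 31.37 m².
T⁴ = 1939/(0.23·5.67×10⁻⁸·31.37) = 4.739×10⁹ K⁴.

T ≈ 262 K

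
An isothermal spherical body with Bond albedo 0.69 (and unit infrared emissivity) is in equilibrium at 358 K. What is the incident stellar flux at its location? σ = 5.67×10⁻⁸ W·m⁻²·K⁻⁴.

S ≈ 12000 W/m²

(1−a)S·πr² = σ·4πr²·T⁴ ⇒ S = 4σT⁴/(1−a).
S = 4·5.67×10⁻⁸·1.643×10¹⁰/0.310.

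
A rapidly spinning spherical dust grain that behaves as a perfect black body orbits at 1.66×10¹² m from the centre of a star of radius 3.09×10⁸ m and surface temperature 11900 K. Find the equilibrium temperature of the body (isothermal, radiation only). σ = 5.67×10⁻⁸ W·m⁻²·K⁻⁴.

T ≈ 115 K

The star's surface emits σT_*⁴; at distance d the flux is S = σT_*⁴(R_*/d)².
S = 5.67×10⁻⁸·(11900)⁴·(3.09×10⁸/1.66×10¹²)² = 39.40 W/m².
For an isothermal sphere T⁴ = (1−a)S/(4σ) = 1.737×10⁸ K⁴.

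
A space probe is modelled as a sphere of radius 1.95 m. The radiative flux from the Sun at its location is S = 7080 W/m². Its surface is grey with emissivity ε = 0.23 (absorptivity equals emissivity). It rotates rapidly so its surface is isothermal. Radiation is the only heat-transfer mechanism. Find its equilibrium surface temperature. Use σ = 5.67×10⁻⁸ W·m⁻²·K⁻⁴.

T ≈ 420 K

At equilibrium, absorbed power = emitted power.
Absorbing cross-section = πr² = 11.95 m²; emitting surface = 4πr² = 47.78 m² (ratio 4).
εS·A_cross = εσ·A_surf·T⁴  ⇒  T⁴ = S/(4σ)   (ε cancels).
T⁴ = 7080/(4·5.67×10⁻⁸) = 3.122×10¹⁰ K⁴.
T = (3.122×10¹⁰)^(1/4).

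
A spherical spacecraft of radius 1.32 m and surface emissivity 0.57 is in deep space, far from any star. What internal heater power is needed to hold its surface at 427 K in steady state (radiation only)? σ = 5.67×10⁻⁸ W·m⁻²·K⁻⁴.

P = εσ·4πr²·T⁴.
4πr² = 21.90 m²; T⁴ = 3.324×10¹⁰ K⁴.
P = 0.57·5.67×10⁻⁸·21.90·3.324×10¹⁰.

P ≈ 23500 W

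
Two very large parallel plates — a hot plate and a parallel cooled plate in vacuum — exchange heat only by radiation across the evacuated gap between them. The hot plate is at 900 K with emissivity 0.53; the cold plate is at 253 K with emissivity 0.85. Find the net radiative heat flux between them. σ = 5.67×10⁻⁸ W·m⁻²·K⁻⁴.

q ≈ 17900 W/m²

For two infinite grey parallel plates, q = σ(T₁⁴ − T₂⁴)/(1/ε₁ + 1/ε₂ − 1).
T₁⁴ − T₂⁴ = 6.561×10¹¹ − 4.097×10⁹ = 6.520×10¹¹ K⁴.
1/ε₁ + 1/ε₂ − 1 = 1.887 + 1.176 − 1 = 2.063.
q = 5.67×10⁻⁸ × 6.520×10¹¹ / 2.063.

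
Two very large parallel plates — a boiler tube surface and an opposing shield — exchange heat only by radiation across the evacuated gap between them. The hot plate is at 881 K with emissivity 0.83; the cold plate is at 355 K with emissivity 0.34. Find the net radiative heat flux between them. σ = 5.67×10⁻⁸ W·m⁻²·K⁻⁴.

For two infinite grey parallel plates, q = σ(T₁⁴ − T₂⁴)/(1/ε₁ + 1/ε₂ − 1).
T₁⁴ − T₂⁴ = 6.024×10¹¹ − 1.588×10¹⁰ = 5.865×10¹¹ K⁴.
1/ε₁ + 1/ε₂ − 1 = 1.205 + 2.941 − 1 = 3.146.
q = 5.67×10⁻⁸ × 5.865×10¹¹ / 3.146.

q ≈ 10600 W/m²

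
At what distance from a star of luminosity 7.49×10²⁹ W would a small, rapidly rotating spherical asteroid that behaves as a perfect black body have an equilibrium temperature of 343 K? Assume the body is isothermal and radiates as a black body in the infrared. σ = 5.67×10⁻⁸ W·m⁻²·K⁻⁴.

d ≈ 4.36×10¹² m

For an isothermal black-emitting sphere, (1−a)S·πr² = σ·4πr²·T⁴ ⇒ S = 4σT⁴/(1−a).
S = 4·5.67×10⁻⁸·(343)⁴/1.00 = 3139 W/m².
Flux falls as S = L/(4πd²), so d = √(L/(4πS)) = √(7.49×10²⁹/(4π·3139)).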